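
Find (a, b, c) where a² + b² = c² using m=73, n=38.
(3885, 5548, 6773)

Euclid's formula: a = m² - n², b = 2mn, c = m² + n²
m = 73, n = 38
a = 73² - 38² = 5329 - 1444 = 3885
b = 2 × 73 × 38 = 5548
c = 73² + 38² = 5329 + 1444 = 6773
Verification: 3885² + 5548² = 15093225 + 30780304 = 45873529 = 6773² ✓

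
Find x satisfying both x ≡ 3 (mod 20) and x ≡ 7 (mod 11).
183

Using Chinese Remainder Theorem:
M = 20 × 11 = 220
M1 = 11, M2 = 20
y1 = 11^(-1) mod 20 = 11
y2 = 20^(-1) mod 11 = 5
x = (3×11×11 + 7×20×5) mod 220 = 183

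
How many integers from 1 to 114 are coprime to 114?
36

114 = 2 × 3 × 19
φ(n) = n × ∏(1 - 1/p) for each prime p dividing n
φ(114) = 114 × (1 - 1/2) × (1 - 1/3) × (1 - 1/19) = 36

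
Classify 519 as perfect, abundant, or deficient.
deficient

Proper divisors of 519: sum = 1 + 3 + 173 = 177
Since 177 < 519, 519 is deficient.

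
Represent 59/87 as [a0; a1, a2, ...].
[0; 1, 2, 9, 3]

Euclidean algorithm steps:
59 = 0 × 87 + 59
87 = 1 × 59 + 28
59 = 2 × 28 + 3
28 = 9 × 3 + 1
3 = 3 × 1 + 0
Continued fraction: [0; 1, 2, 9, 3]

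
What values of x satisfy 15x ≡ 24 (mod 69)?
x ≡ 20 (mod 23)

gcd(15, 69) = 3, which divides 24, so solutions exist.
Divide through by 3: 5x ≡ 8 (mod 23).
Find 5^(-1) mod 23 by the extended Euclidean algorithm:
23 = 4 × 5 + 3  ⟹  3 = (1)·23 + (-4)·5
5 = 1 × 3 + 2  ⟹  2 = (-1)·23 + (5)·5
3 = 1 × 2 + 1  ⟹  1 = (2)·23 + (-9)·5
So (-9)·5 ≡ 1 (mod 23), i.e. 5^(-1) ≡ -9 ≡ 14 (mod 23).
x ≡ 14 × 8 = 112 ≡ 20 (mod 23).
Check: 15 × 20 = 300 ≡ 24 (mod 69).
x ≡ 20 (mod 23), giving 3 solutions mod 69.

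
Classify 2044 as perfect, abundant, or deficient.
abundant

Proper divisors of 2044: sum = 1 + 2 + 4 + 7 + 14 + 28 + 73 + 146 + 292 + 511 + 1022 = 2100
Since 2100 > 2044, 2044 is abundant.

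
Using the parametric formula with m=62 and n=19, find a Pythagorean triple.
(3483, 2356, 4205)

Euclid's formula: a = m² - n², b = 2mn, c = m² + n²
m = 62, n = 19
a = 62² - 19² = 3844 - 361 = 3483
b = 2 × 62 × 19 = 2356
c = 62² + 19² = 3844 + 361 = 4205
Verification: 3483² + 2356² = 12131289 + 5550736 = 17682025 = 4205² ✓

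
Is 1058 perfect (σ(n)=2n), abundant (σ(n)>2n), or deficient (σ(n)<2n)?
deficient

Proper divisors of 1058: sum = 1 + 2 + 23 + 46 + 529 = 601
Since 601 < 1058, 1058 is deficient.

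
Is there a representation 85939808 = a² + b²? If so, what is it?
Not possible

Factorization: 85939808 = 2^5 × 139^3
By Fermat: n is sum of two squares iff every prime p ≡ 3 (mod 4) appears to even power.
Prime(s) ≡ 3 (mod 4) with odd exponent: [(139, 3)]
Therefore 85939808 cannot be expressed as a² + b².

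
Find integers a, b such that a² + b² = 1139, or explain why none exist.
Not possible

Factorization: 1139 = 17 × 67
By Fermat: n is sum of two squares iff every prime p ≡ 3 (mod 4) appears to even power.
Prime(s) ≡ 3 (mod 4) with odd exponent: [(67, 1)]
Therefore 1139 cannot be expressed as a² + b².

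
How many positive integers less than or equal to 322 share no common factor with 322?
132

322 = 2 × 7 × 23
φ(n) = n × ∏(1 - 1/p) for each prime p dividing n
φ(322) = 322 × (1 - 1/2) × (1 - 1/7) × (1 - 1/23) = 132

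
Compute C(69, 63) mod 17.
0

Using Lucas' theorem:
Write n=69 and k=63 in base 17:
n in base 17: [4, 1]
k in base 17: [3, 12]
C(69,63) mod 17 = ∏ C(n_i, k_i) mod 17
Digit binomials (mod 17): C(4,3) = 4; C(1,12) = 0 (k_i > n_i)
Product: 4 × 0 = 0 ≡ 0 (mod 17)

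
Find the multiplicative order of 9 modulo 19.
9

19 is prime, so ord(9) divides φ(19) = 18.
Divisors of 18: 1, 2, 3, 6, 9, 18.
Repeated squaring: 9^1 ≡ 9, 9^2 ≡ 5, 9^4 ≡ 6, 9^8 ≡ 17, 9^16 ≡ 4 (mod 19).
Test 9^d mod 19 for each divisor d in increasing order:
9^1 ≡ 9
9^2 ≡ 5
9^3 = 9^2·9^1 ≡ 7
9^6 = 9^4·9^2 ≡ 11
9^9 = 9^8·9^1 ≡ 1  ← first divisor giving 1
The order is 9.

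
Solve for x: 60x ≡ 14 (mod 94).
x ≡ 30 (mod 47)

gcd(60, 94) = 2, which divides 14, so solutions exist.
Divide through by 2: 30x ≡ 7 (mod 47).
Find 30^(-1) mod 47 by the extended Euclidean algorithm:
47 = 1 × 30 + 17  ⟹  17 = (1)·47 + (-1)·30
30 = 1 × 17 + 13  ⟹  13 = (-1)·47 + (2)·30
17 = 1 × 13 + 4  ⟹  4 = (2)·47 + (-3)·30
13 = 3 × 4 + 1  ⟹  1 = (-7)·47 + (11)·30
So (11)·30 ≡ 1 (mod 47), i.e. 30^(-1) ≡ 11 (mod 47).
x ≡ 11 × 7 = 77 ≡ 30 (mod 47).
Check: 60 × 30 = 1800 ≡ 14 (mod 94).
x ≡ 30 (mod 47), giving 2 solutions mod 94.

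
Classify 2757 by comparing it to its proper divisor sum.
deficient

Proper divisors of 2757: sum = 1 + 3 + 919 = 923
Since 923 < 2757, 2757 is deficient.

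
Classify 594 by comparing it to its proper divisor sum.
abundant

Proper divisors of 594: sum = 1 + 2 + 3 + 6 + 9 + 11 + 18 + 22 + 27 + 33 + 54 + 66 + 99 + 198 + 297 = 846
Since 846 > 594, 594 is abundant.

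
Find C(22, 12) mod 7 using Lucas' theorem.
0

Using Lucas' theorem:
Write n=22 and k=12 in base 7:
n in base 7: [3, 1]
k in base 7: [1, 5]
C(22,12) mod 7 = ∏ C(n_i, k_i) mod 7
Digit binomials (mod 7): C(3,1) = 3; C(1,5) = 0 (k_i > n_i)
Product: 3 × 0 = 0 ≡ 0 (mod 7)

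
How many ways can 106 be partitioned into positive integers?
384276336

p(n) counts ways to write n as a sum of positive integers (order ignored).
Euler's pentagonal recurrence: p(k) = p(k-1) + p(k-2) - p(k-5) - p(k-7) + p(k-12) + p(k-15) - ... (offsets j(3j∓1)/2, signs ++--, p(0)=1, p(<0)=0).
DP table for k = 0..105: p(0)=1, p(1)=1, p(2)=2, p(3)=3, p(4)=5, p(5)=7, p(6)=11, p(7)=15, p(8)=22, p(9)=30, p(10)=42, p(11)=56, p(12)=77, p(13)=101, p(14)=135, p(15)=176, p(16)=231, p(17)=297, p(18)=385, p(19)=490, p(20)=627, p(21)=792, p(22)=1002, p(23)=1255, p(24)=1575, p(25)=1958, p(26)=2436, p(27)=3010, p(28)=3718, p(29)=4565, p(30)=5604, p(31)=6842, p(32)=8349, p(33)=10143, p(34)=12310, p(35)=14883, p(36)=17977, p(37)=21637, p(38)=26015, p(39)=31185, p(40)=37338, p(41)=44583, p(42)=53174, p(43)=63261, p(44)=75175, p(45)=89134, p(46)=105558, p(47)=124754, p(48)=147273, p(49)=173525, p(50)=204226, p(51)=239943, p(52)=281589, p(53)=329931, p(54)=386155, p(55)=451276, p(56)=526823, p(57)=614154, p(58)=715220, p(59)=831820, p(60)=966467, p(61)=1121505, p(62)=1300156, p(63)=1505499, p(64)=1741630, p(65)=2012558, p(66)=2323520, p(67)=2679689, p(68)=3087735, p(69)=3554345, p(70)=4087968, p(71)=4697205, p(72)=5392783, p(73)=6185689, p(74)=7089500, p(75)=8118264, p(76)=9289091, p(77)=10619863, p(78)=12132164, p(79)=13848650, p(80)=15796476, p(81)=18004327, p(82)=20506255, p(83)=23338469, p(84)=26543660, p(85)=30167357, p(86)=34262962, p(87)=38887673, p(88)=44108109, p(89)=49995925, p(90)=56634173, p(91)=64112359, p(92)=72533807, p(93)=82010177, p(94)=92669720, p(95)=104651419, p(96)=118114304, p(97)=133230930, p(98)=150198136, p(99)=169229875, p(100)=190569292, p(101)=214481126, p(102)=241265379, p(103)=271248950, p(104)=304801365, p(105)=342325709.
Final step: p(106) = p(105) + p(104) - p(101) - p(99) + p(94) + p(91) - p(84) - p(80) + p(71) + p(66) - p(55) - p(49) + p(36) + p(29) - p(14) - p(6)
= 342325709 + 304801365 - 214481126 - 169229875 + 92669720 + 64112359 - 26543660 - 15796476 + 4697205 + 2323520 - 451276 - 173525 + 17977 + 4565 - 135 - 11
= 384276336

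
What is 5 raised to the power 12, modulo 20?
5

Repeated squaring. Binary of 12 = 1100.
5^1 ≡ 5 (mod 20); 5^2 ≡ 5 (mod 20); 5^4 ≡ 5 (mod 20); 5^8 ≡ 5 (mod 20)
5^12 = 5^4 × 5^8 ≡ 5 (mod 20)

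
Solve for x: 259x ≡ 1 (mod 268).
119

gcd(259, 268) = 1, so the inverse exists.
Extended Euclidean algorithm on (268, 259):
268 = 1 × 259 + 9  ⟹  9 = (1)·268 + (-1)·259
259 = 28 × 9 + 7  ⟹  7 = (-28)·268 + (29)·259
9 = 1 × 7 + 2  ⟹  2 = (29)·268 + (-30)·259
7 = 3 × 2 + 1  ⟹  1 = (-115)·268 + (119)·259
So (119)·259 ≡ 1 (mod 268), i.e. 259^(-1) ≡ 119 (mod 268).
Check: 259 × 119 = 30821 ≡ 1 (mod 268)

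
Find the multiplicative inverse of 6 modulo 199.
166

gcd(6, 199) = 1, so the inverse exists.
Extended Euclidean algorithm on (199, 6):
199 = 33 × 6 + 1  ⟹  1 = (1)·199 + (-33)·6
So (-33)·6 ≡ 1 (mod 199), i.e. 6^(-1) ≡ -33 ≡ 166 (mod 199).
Check: 6 × 166 = 996 ≡ 1 (mod 199)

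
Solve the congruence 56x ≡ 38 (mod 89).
x ≡ 42 (mod 89)

gcd(56, 89) = 1, which divides 38, so solutions exist.
Find 56^(-1) mod 89 by the extended Euclidean algorithm:
89 = 1 × 56 + 33  ⟹  33 = (1)·89 + (-1)·56
56 = 1 × 33 + 23  ⟹  23 = (-1)·89 + (2)·56
33 = 1 × 23 + 10  ⟹  10 = (2)·89 + (-3)·56
23 = 2 × 10 + 3  ⟹  3 = (-5)·89 + (8)·56
10 = 3 × 3 + 1  ⟹  1 = (17)·89 + (-27)·56
So (-27)·56 ≡ 1 (mod 89), i.e. 56^(-1) ≡ -27 ≡ 62 (mod 89).
x ≡ 62 × 38 = 2356 ≡ 42 (mod 89).
Check: 56 × 42 = 2352 ≡ 38 (mod 89).
Unique solution: x ≡ 42 (mod 89)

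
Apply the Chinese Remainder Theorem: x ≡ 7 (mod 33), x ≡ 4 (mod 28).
172

Using Chinese Remainder Theorem:
M = 33 × 28 = 924
M1 = 28, M2 = 33
y1 = 28^(-1) mod 33 = 13
y2 = 33^(-1) mod 28 = 17
x = (7×28×13 + 4×33×17) mod 924 = 172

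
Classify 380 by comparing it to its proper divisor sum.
abundant

Proper divisors of 380: sum = 1 + 2 + 4 + 5 + 10 + 19 + 20 + 38 + 76 + 95 + 190 = 460
Since 460 > 380, 380 is abundant.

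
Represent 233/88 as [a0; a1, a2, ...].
[2; 1, 1, 1, 5, 5]

Euclidean algorithm steps:
233 = 2 × 88 + 57
88 = 1 × 57 + 31
57 = 1 × 31 + 26
31 = 1 × 26 + 5
26 = 5 × 5 + 1
5 = 5 × 1 + 0
Continued fraction: [2; 1, 1, 1, 5, 5]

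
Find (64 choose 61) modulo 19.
16

Using Lucas' theorem:
Write n=64 and k=61 in base 19:
n in base 19: [3, 7]
k in base 19: [3, 4]
C(64,61) mod 19 = ∏ C(n_i, k_i) mod 19
Digit binomials (mod 19): C(3,3) = 1; C(7,4) = 35 ≡ 16
Product: 1 × 16 = 16 ≡ 16 (mod 19)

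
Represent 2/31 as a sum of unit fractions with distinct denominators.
1/16 + 1/496

Greedy algorithm:
2/31: ceiling(31/2) = 16, use 1/16
1/496: ceiling(496/1) = 496, use 1/496
Result: 2/31 = 1/16 + 1/496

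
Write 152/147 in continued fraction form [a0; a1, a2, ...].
[1; 29, 2, 2]

Euclidean algorithm steps:
152 = 1 × 147 + 5
147 = 29 × 5 + 2
5 = 2 × 2 + 1
2 = 2 × 1 + 0
Continued fraction: [1; 29, 2, 2]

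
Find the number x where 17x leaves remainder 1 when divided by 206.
97

gcd(17, 206) = 1, so the inverse exists.
Extended Euclidean algorithm on (206, 17):
206 = 12 × 17 + 2  ⟹  2 = (1)·206 + (-12)·17
17 = 8 × 2 + 1  ⟹  1 = (-8)·206 + (97)·17
So (97)·17 ≡ 1 (mod 206), i.e. 17^(-1) ≡ 97 (mod 206).
Check: 17 × 97 = 1649 ≡ 1 (mod 206)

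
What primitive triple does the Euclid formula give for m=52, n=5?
(2679, 520, 2729)

Euclid's formula: a = m² - n², b = 2mn, c = m² + n²
m = 52, n = 5
a = 52² - 5² = 2704 - 25 = 2679
b = 2 × 52 × 5 = 520
c = 52² + 5² = 2704 + 25 = 2729
Verification: 2679² + 520² = 7177041 + 270400 = 7447441 = 2729² ✓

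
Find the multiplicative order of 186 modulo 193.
24

193 is prime, so ord(186) divides φ(193) = 192.
Divisors of 192: 1, 2, 3, 4, 6, 8, 12, 16, 24, 32, 48, 64, 96, 192.
Repeated squaring: 186^1 ≡ 186, 186^2 ≡ 49, 186^4 ≡ 85, 186^8 ≡ 84, 186^16 ≡ 108, 186^32 ≡ 84, 186^64 ≡ 108, 186^128 ≡ 84 (mod 193).
Test 186^d mod 193 for each divisor d in increasing order:
186^1 ≡ 186
186^2 ≡ 49
186^3 = 186^2·186^1 ≡ 43
186^4 ≡ 85
186^6 = 186^4·186^2 ≡ 112
186^8 ≡ 84
186^12 = 186^8·186^4 ≡ 192
186^16 ≡ 108
186^24 = 186^16·186^8 ≡ 1  ← first divisor giving 1
The order is 24.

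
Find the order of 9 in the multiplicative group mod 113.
56

113 is prime, so ord(9) divides φ(113) = 112.
Divisors of 112: 1, 2, 4, 7, 8, 14, 16, 28, 56, 112.
Repeated squaring: 9^1 ≡ 9, 9^2 ≡ 81, 9^4 ≡ 7, 9^8 ≡ 49, 9^16 ≡ 28, 9^32 ≡ 106, 9^64 ≡ 49 (mod 113).
Test 9^d mod 113 for each divisor d in increasing order:
9^1 ≡ 9
9^2 ≡ 81
9^4 ≡ 7
9^7 = 9^4·9^2·9^1 ≡ 18
9^8 ≡ 49
9^14 = 9^8·9^4·9^2 ≡ 98
9^16 ≡ 28
9^28 = 9^16·9^8·9^4 ≡ 112
9^56 = 9^32·9^16·9^8 ≡ 1  ← first divisor giving 1
The order is 56.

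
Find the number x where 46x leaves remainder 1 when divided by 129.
115

gcd(46, 129) = 1, so the inverse exists.
Extended Euclidean algorithm on (129, 46):
129 = 2 × 46 + 37  ⟹  37 = (1)·129 + (-2)·46
46 = 1 × 37 + 9  ⟹  9 = (-1)·129 + (3)·46
37 = 4 × 9 + 1  ⟹  1 = (5)·129 + (-14)·46
So (-14)·46 ≡ 1 (mod 129), i.e. 46^(-1) ≡ -14 ≡ 115 (mod 129).
Check: 46 × 115 = 5290 ≡ 1 (mod 129)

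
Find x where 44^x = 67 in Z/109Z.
103

Baby-step giant-step with step n = ⌈√109⌉ = 11.
Baby steps 44^j mod 109 (j:value) for j=0..10: 0:1, 1:44, 2:83, 3:55, 4:22, 5:96, 6:82, 7:11, 8:48, 9:41, 10:60.
Giant-step multiplier: 44^(-11) ≡ 44^(108-11) = 44^97 ≡ 50 (mod 109).
Giant steps γ_i = 67·50^i mod 109: γ_0=67, γ_1=80, γ_2=76, γ_3=94, γ_4=13, γ_5=105, γ_6=18, γ_7=28, γ_8=92, γ_9=22 (in table at j=4).
x = i·n + j = 9·11 + 4 = 103.
Check: 44^103 ≡ 67 (mod 109).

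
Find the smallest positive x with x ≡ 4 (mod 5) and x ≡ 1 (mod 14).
29

Using Chinese Remainder Theorem:
M = 5 × 14 = 70
M1 = 14, M2 = 5
y1 = 14^(-1) mod 5 = 4
y2 = 5^(-1) mod 14 = 3
x = (4×14×4 + 1×5×3) mod 70 = 29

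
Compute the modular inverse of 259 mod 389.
386

gcd(259, 389) = 1, so the inverse exists.
Extended Euclidean algorithm on (389, 259):
389 = 1 × 259 + 130  ⟹  130 = (1)·389 + (-1)·259
259 = 1 × 130 + 129  ⟹  129 = (-1)·389 + (2)·259
130 = 1 × 129 + 1  ⟹  1 = (2)·389 + (-3)·259
So (-3)·259 ≡ 1 (mod 389), i.e. 259^(-1) ≡ -3 ≡ 386 (mod 389).
Check: 259 × 386 = 99974 ≡ 1 (mod 389)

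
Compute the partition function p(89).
49995925

p(n) counts ways to write n as a sum of positive integers (order ignored).
Euler's pentagonal recurrence: p(k) = p(k-1) + p(k-2) - p(k-5) - p(k-7) + p(k-12) + p(k-15) - ... (offsets j(3j∓1)/2, signs ++--, p(0)=1, p(<0)=0).
DP table for k = 0..88: p(0)=1, p(1)=1, p(2)=2, p(3)=3, p(4)=5, p(5)=7, p(6)=11, p(7)=15, p(8)=22, p(9)=30, p(10)=42, p(11)=56, p(12)=77, p(13)=101, p(14)=135, p(15)=176, p(16)=231, p(17)=297, p(18)=385, p(19)=490, p(20)=627, p(21)=792, p(22)=1002, p(23)=1255, p(24)=1575, p(25)=1958, p(26)=2436, p(27)=3010, p(28)=3718, p(29)=4565, p(30)=5604, p(31)=6842, p(32)=8349, p(33)=10143, p(34)=12310, p(35)=14883, p(36)=17977, p(37)=21637, p(38)=26015, p(39)=31185, p(40)=37338, p(41)=44583, p(42)=53174, p(43)=63261, p(44)=75175, p(45)=89134, p(46)=105558, p(47)=124754, p(48)=147273, p(49)=173525, p(50)=204226, p(51)=239943, p(52)=281589, p(53)=329931, p(54)=386155, p(55)=451276, p(56)=526823, p(57)=614154, p(58)=715220, p(59)=831820, p(60)=966467, p(61)=1121505, p(62)=1300156, p(63)=1505499, p(64)=1741630, p(65)=2012558, p(66)=2323520, p(67)=2679689, p(68)=3087735, p(69)=3554345, p(70)=4087968, p(71)=4697205, p(72)=5392783, p(73)=6185689, p(74)=7089500, p(75)=8118264, p(76)=9289091, p(77)=10619863, p(78)=12132164, p(79)=13848650, p(80)=15796476, p(81)=18004327, p(82)=20506255, p(83)=23338469, p(84)=26543660, p(85)=30167357, p(86)=34262962, p(87)=38887673, p(88)=44108109.
Final step: p(89) = p(88) + p(87) - p(84) - p(82) + p(77) + p(74) - p(67) - p(63) + p(54) + p(49) - p(38) - p(32) + p(19) + p(12)
= 44108109 + 38887673 - 26543660 - 20506255 + 10619863 + 7089500 - 2679689 - 1505499 + 386155 + 173525 - 26015 - 8349 + 490 + 77
= 49995925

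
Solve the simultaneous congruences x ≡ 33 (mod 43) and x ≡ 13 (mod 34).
1237

Using Chinese Remainder Theorem:
M = 43 × 34 = 1462
M1 = 34, M2 = 43
y1 = 34^(-1) mod 43 = 19
y2 = 43^(-1) mod 34 = 19
x = (33×34×19 + 13×43×19) mod 1462 = 1237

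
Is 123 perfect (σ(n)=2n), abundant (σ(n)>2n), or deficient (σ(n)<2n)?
deficient

Proper divisors of 123: sum = 1 + 3 + 41 = 45
Since 45 < 123, 123 is deficient.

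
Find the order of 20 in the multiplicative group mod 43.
42

43 is prime, so ord(20) divides φ(43) = 42.
Divisors of 42: 1, 2, 3, 6, 7, 14, 21, 42.
Repeated squaring: 20^1 ≡ 20, 20^2 ≡ 13, 20^4 ≡ 40, 20^8 ≡ 9, 20^16 ≡ 38, 20^32 ≡ 25 (mod 43).
Test 20^d mod 43 for each divisor d in increasing order:
20^1 ≡ 20
20^2 ≡ 13
20^3 = 20^2·20^1 ≡ 2
20^6 = 20^4·20^2 ≡ 4
20^7 = 20^4·20^2·20^1 ≡ 37
20^14 = 20^8·20^4·20^2 ≡ 36
20^21 = 20^16·20^4·20^1 ≡ 42
20^42 = 20^32·20^8·20^2 ≡ 1  ← first divisor giving 1
The order is 42.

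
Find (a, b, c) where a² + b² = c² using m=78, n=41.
(4403, 6396, 7765)

Euclid's formula: a = m² - n², b = 2mn, c = m² + n²
m = 78, n = 41
a = 78² - 41² = 6084 - 1681 = 4403
b = 2 × 78 × 41 = 6396
c = 78² + 41² = 6084 + 1681 = 7765
Verification: 4403² + 6396² = 19386409 + 40908816 = 60295225 = 7765² ✓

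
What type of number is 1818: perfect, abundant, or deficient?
abundant

Proper divisors of 1818: sum = 1 + 2 + 3 + 6 + 9 + 18 + 101 + 202 + 303 + 606 + 909 = 2160
Since 2160 > 1818, 1818 is abundant.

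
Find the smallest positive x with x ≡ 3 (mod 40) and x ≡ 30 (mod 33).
723

Using Chinese Remainder Theorem:
M = 40 × 33 = 1320
M1 = 33, M2 = 40
y1 = 33^(-1) mod 40 = 17
y2 = 40^(-1) mod 33 = 19
x = (3×33×17 + 30×40×19) mod 1320 = 723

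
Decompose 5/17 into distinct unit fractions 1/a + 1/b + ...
1/4 + 1/23 + 1/1564

Greedy algorithm:
5/17: ceiling(17/5) = 4, use 1/4
3/68: ceiling(68/3) = 23, use 1/23
1/1564: ceiling(1564/1) = 1564, use 1/1564
Result: 5/17 = 1/4 + 1/23 + 1/1564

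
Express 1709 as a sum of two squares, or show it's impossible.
22² + 35² (a=22, b=35)

Factorization: 1709 = 1709
By Fermat: n is sum of two squares iff every prime p ≡ 3 (mod 4) appears to even power.
All primes ≡ 3 (mod 4) appear to even power.
Search a = 0, 1, 2, … for 1709 - a² a perfect square: first hit at a = 22: 1709 - 484 = 1225 = 35².
1709 = 22² + 35² = 484 + 1225 ✓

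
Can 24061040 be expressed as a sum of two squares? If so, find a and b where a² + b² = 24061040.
Not possible

Factorization: 24061040 = 2^4 × 5 × 67^3
By Fermat: n is sum of two squares iff every prime p ≡ 3 (mod 4) appears to even power.
Prime(s) ≡ 3 (mod 4) with odd exponent: [(67, 3)]
Therefore 24061040 cannot be expressed as a² + b².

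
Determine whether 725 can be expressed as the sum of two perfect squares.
7² + 26² (a=7, b=26)

Factorization: 725 = 5^2 × 29
By Fermat: n is sum of two squares iff every prime p ≡ 3 (mod 4) appears to even power.
All primes ≡ 3 (mod 4) appear to even power.
Search a = 0, 1, 2, … for 725 - a² a perfect square: first hit at a = 7: 725 - 49 = 676 = 26².
725 = 7² + 26² = 49 + 676 ✓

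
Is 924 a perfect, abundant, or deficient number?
abundant

Proper divisors of 924: sum = 1 + 2 + 3 + 4 + 6 + 7 + 11 + 12 + ... + 154 + 231 + 308 + 462 (23 divisors) = 1764
Since 1764 > 924, 924 is abundant.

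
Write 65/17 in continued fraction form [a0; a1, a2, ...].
[3; 1, 4, 1, 2]

Euclidean algorithm steps:
65 = 3 × 17 + 14
17 = 1 × 14 + 3
14 = 4 × 3 + 2
3 = 1 × 2 + 1
2 = 2 × 1 + 0
Continued fraction: [3; 1, 4, 1, 2]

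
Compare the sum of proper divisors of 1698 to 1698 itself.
abundant

Proper divisors of 1698: sum = 1 + 2 + 3 + 6 + 283 + 566 + 849 = 1710
Since 1710 > 1698, 1698 is abundant.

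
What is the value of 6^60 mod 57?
30

Repeated squaring. Binary of 60 = 111100.
6^1 ≡ 6 (mod 57); 6^2 ≡ 36 (mod 57); 6^4 ≡ 42 (mod 57); 6^8 ≡ 54 (mod 57); 6^16 ≡ 9 (mod 57); 6^32 ≡ 24 (mod 57)
6^60 = 6^4 × 6^8 × 6^16 × 6^32 ≡ 30 (mod 57)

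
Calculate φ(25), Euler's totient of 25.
20

25 = 5^2
φ(n) = n × ∏(1 - 1/p) for each prime p dividing n
φ(25) = 25 × (1 - 1/5) = 20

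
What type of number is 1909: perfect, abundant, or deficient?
deficient

Proper divisors of 1909: sum = 1 + 23 + 83 = 107
Since 107 < 1909, 1909 is deficient.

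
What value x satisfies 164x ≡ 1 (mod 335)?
239

gcd(164, 335) = 1, so the inverse exists.
Extended Euclidean algorithm on (335, 164):
335 = 2 × 164 + 7  ⟹  7 = (1)·335 + (-2)·164
164 = 23 × 7 + 3  ⟹  3 = (-23)·335 + (47)·164
7 = 2 × 3 + 1  ⟹  1 = (47)·335 + (-96)·164
So (-96)·164 ≡ 1 (mod 335), i.e. 164^(-1) ≡ -96 ≡ 239 (mod 335).
Check: 164 × 239 = 39196 ≡ 1 (mod 335)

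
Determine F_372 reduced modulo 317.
61

Matrix identity: Q^n = [[F_(n+1), F_n], [F_n, F_(n-1)]] with Q = [[1,1],[1,0]].
n = 372 = 101110100₂. Square-and-multiply, entries mod 317:
Q^1 = [[1,1],[1,0]]
Q^2 = (Q^1)² = [[2,1],[1,1]]
Q^5 = (Q^2)²·Q = [[8,5],[5,3]]
Q^11 = (Q^5)²·Q = [[144,89],[89,55]]
Q^23 = (Q^11)²·Q = [[86,127],[127,276]]
Q^46 = (Q^23)² = [[67,9],[9,58]]
Q^93 = (Q^46)²·Q = [[306,132],[132,174]]
Q^186 = (Q^93)² = [[110,277],[277,150]]
Q^372 = (Q^186)² = [[69,61],[61,8]]
F_372 mod 317 = Q^372[0][1] = 61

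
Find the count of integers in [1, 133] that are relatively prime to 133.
108

133 = 7 × 19
φ(n) = n × ∏(1 - 1/p) for each prime p dividing n
φ(133) = 133 × (1 - 1/7) × (1 - 1/19) = 108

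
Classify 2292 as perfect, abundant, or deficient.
abundant

Proper divisors of 2292: sum = 1 + 2 + 3 + 4 + 6 + 12 + 191 + 382 + 573 + 764 + 1146 = 3084
Since 3084 > 2292, 2292 is abundant.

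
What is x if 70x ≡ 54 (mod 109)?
x ≡ 7 (mod 109)

gcd(70, 109) = 1, which divides 54, so solutions exist.
Find 70^(-1) mod 109 by the extended Euclidean algorithm:
109 = 1 × 70 + 39  ⟹  39 = (1)·109 + (-1)·70
70 = 1 × 39 + 31  ⟹  31 = (-1)·109 + (2)·70
39 = 1 × 31 + 8  ⟹  8 = (2)·109 + (-3)·70
31 = 3 × 8 + 7  ⟹  7 = (-7)·109 + (11)·70
8 = 1 × 7 + 1  ⟹  1 = (9)·109 + (-14)·70
So (-14)·70 ≡ 1 (mod 109), i.e. 70^(-1) ≡ -14 ≡ 95 (mod 109).
x ≡ 95 × 54 = 5130 ≡ 7 (mod 109).
Check: 70 × 7 = 490 ≡ 54 (mod 109).
Unique solution: x ≡ 7 (mod 109)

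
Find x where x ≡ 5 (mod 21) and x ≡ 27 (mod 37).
656

Using Chinese Remainder Theorem:
M = 21 × 37 = 777
M1 = 37, M2 = 21
y1 = 37^(-1) mod 21 = 4
y2 = 21^(-1) mod 37 = 30
x = (5×37×4 + 27×21×30) mod 777 = 656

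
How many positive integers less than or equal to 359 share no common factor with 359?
358

359 = 359
φ(n) = n × ∏(1 - 1/p) for each prime p dividing n
φ(359) = 359 × (1 - 1/359) = 358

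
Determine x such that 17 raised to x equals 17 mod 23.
1

Baby-step giant-step with step n = ⌈√23⌉ = 5.
Baby steps 17^j mod 23 (j:value) for j=0..4: 0:1, 1:17, 2:13, 3:14, 4:8.
h = 17 is already in the table at j=1, so x = 1.
Check: 17^1 ≡ 17 (mod 23).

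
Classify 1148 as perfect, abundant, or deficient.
abundant

Proper divisors of 1148: sum = 1 + 2 + 4 + 7 + 14 + 28 + 41 + 82 + 164 + 287 + 574 = 1204
Since 1204 > 1148, 1148 is abundant.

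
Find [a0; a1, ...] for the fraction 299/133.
[2; 4, 33]

Euclidean algorithm steps:
299 = 2 × 133 + 33
133 = 4 × 33 + 1
33 = 33 × 1 + 0
Continued fraction: [2; 4, 33]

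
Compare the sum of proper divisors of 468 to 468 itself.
abundant

Proper divisors of 468: sum = 1 + 2 + 3 + 4 + 6 + 9 + 12 + 13 + ... + 78 + 117 + 156 + 234 (17 divisors) = 806
Since 806 > 468, 468 is abundant.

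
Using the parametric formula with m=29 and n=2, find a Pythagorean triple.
(837, 116, 845)

Euclid's formula: a = m² - n², b = 2mn, c = m² + n²
m = 29, n = 2
a = 29² - 2² = 841 - 4 = 837
b = 2 × 29 × 2 = 116
c = 29² + 2² = 841 + 4 = 845
Verification: 837² + 116² = 700569 + 13456 = 714025 = 845² ✓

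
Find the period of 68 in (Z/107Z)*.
106

107 is prime, so ord(68) divides φ(107) = 106.
Divisors of 106: 1, 2, 53, 106.
Repeated squaring: 68^1 ≡ 68, 68^2 ≡ 23, 68^4 ≡ 101, 68^8 ≡ 36, 68^16 ≡ 12, 68^32 ≡ 37, 68^64 ≡ 85 (mod 107).
Test 68^d mod 107 for each divisor d in increasing order:
68^1 ≡ 68
68^2 ≡ 23
68^53 = 68^32·68^16·68^4·68^1 ≡ 106
68^106 = 68^64·68^32·68^8·68^2 ≡ 1  ← first divisor giving 1
The order is 106.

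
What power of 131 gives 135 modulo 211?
171

Baby-step giant-step with step n = ⌈√211⌉ = 15.
Baby steps 131^j mod 211 (j:value) for j=0..14: 0:1, 1:131, 2:70, 3:97, 4:47, 5:38, 6:125, 7:128, 8:99, 9:98, 10:178, 11:108, 12:11, 13:175, 14:137.
Giant-step multiplier: 131^(-15) ≡ 131^(210-15) = 131^195 ≡ 88 (mod 211).
Giant steps γ_i = 135·88^i mod 211: γ_0=135, γ_1=64, γ_2=146, γ_3=188, γ_4=86, γ_5=183, γ_6=68, γ_7=76, γ_8=147, γ_9=65, γ_10=23, γ_11=125 (in table at j=6).
x = i·n + j = 11·15 + 6 = 171.
Check: 131^171 ≡ 135 (mod 211).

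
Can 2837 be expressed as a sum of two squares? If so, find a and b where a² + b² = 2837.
34² + 41² (a=34, b=41)

Factorization: 2837 = 2837
By Fermat: n is sum of two squares iff every prime p ≡ 3 (mod 4) appears to even power.
All primes ≡ 3 (mod 4) appear to even power.
Search a = 0, 1, 2, … for 2837 - a² a perfect square: first hit at a = 34: 2837 - 1156 = 1681 = 41².
2837 = 34² + 41² = 1156 + 1681 ✓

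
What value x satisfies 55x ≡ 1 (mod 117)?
100

gcd(55, 117) = 1, so the inverse exists.
Extended Euclidean algorithm on (117, 55):
117 = 2 × 55 + 7  ⟹  7 = (1)·117 + (-2)·55
55 = 7 × 7 + 6  ⟹  6 = (-7)·117 + (15)·55
7 = 1 × 6 + 1  ⟹  1 = (8)·117 + (-17)·55
So (-17)·55 ≡ 1 (mod 117), i.e. 55^(-1) ≡ -17 ≡ 100 (mod 117).
Check: 55 × 100 = 5500 ≡ 1 (mod 117)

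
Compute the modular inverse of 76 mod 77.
76

gcd(76, 77) = 1, so the inverse exists.
Extended Euclidean algorithm on (77, 76):
77 = 1 × 76 + 1  ⟹  1 = (1)·77 + (-1)·76
So (-1)·76 ≡ 1 (mod 77), i.e. 76^(-1) ≡ -1 ≡ 76 (mod 77).
Check: 76 × 76 = 5776 ≡ 1 (mod 77)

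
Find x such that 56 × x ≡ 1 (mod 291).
26

gcd(56, 291) = 1, so the inverse exists.
Extended Euclidean algorithm on (291, 56):
291 = 5 × 56 + 11  ⟹  11 = (1)·291 + (-5)·56
56 = 5 × 11 + 1  ⟹  1 = (-5)·291 + (26)·56
So (26)·56 ≡ 1 (mod 291), i.e. 56^(-1) ≡ 26 (mod 291).
Check: 56 × 26 = 1456 ≡ 1 (mod 291)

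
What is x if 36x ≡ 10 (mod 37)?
x ≡ 27 (mod 37)

gcd(36, 37) = 1, which divides 10, so solutions exist.
Find 36^(-1) mod 37 by the extended Euclidean algorithm:
37 = 1 × 36 + 1  ⟹  1 = (1)·37 + (-1)·36
So (-1)·36 ≡ 1 (mod 37), i.e. 36^(-1) ≡ -1 ≡ 36 (mod 37).
x ≡ 36 × 10 = 360 ≡ 27 (mod 37).
Check: 36 × 27 = 972 ≡ 10 (mod 37).
Unique solution: x ≡ 27 (mod 37)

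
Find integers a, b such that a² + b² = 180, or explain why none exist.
6² + 12² (a=6, b=12)

Factorization: 180 = 2^2 × 3^2 × 5
By Fermat: n is sum of two squares iff every prime p ≡ 3 (mod 4) appears to even power.
All primes ≡ 3 (mod 4) appear to even power.
Search a = 0, 1, 2, … for 180 - a² a perfect square: first hit at a = 6: 180 - 36 = 144 = 12².
180 = 6² + 12² = 36 + 144 ✓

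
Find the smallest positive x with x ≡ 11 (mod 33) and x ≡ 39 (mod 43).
770

Using Chinese Remainder Theorem:
M = 33 × 43 = 1419
M1 = 43, M2 = 33
y1 = 43^(-1) mod 33 = 10
y2 = 33^(-1) mod 43 = 30
x = (11×43×10 + 39×33×30) mod 1419 = 770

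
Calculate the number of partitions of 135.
9035836076

p(n) counts ways to write n as a sum of positive integers (order ignored).
Euler's pentagonal recurrence: p(k) = p(k-1) + p(k-2) - p(k-5) - p(k-7) + p(k-12) + p(k-15) - ... (offsets j(3j∓1)/2, signs ++--, p(0)=1, p(<0)=0).
DP table for k = 0..134: p(0)=1, p(1)=1, p(2)=2, p(3)=3, p(4)=5, p(5)=7, p(6)=11, p(7)=15, p(8)=22, p(9)=30, p(10)=42, p(11)=56, p(12)=77, p(13)=101, p(14)=135, p(15)=176, p(16)=231, p(17)=297, p(18)=385, p(19)=490, p(20)=627, p(21)=792, p(22)=1002, p(23)=1255, p(24)=1575, p(25)=1958, p(26)=2436, p(27)=3010, p(28)=3718, p(29)=4565, p(30)=5604, p(31)=6842, p(32)=8349, p(33)=10143, p(34)=12310, p(35)=14883, p(36)=17977, p(37)=21637, p(38)=26015, p(39)=31185, p(40)=37338, p(41)=44583, p(42)=53174, p(43)=63261, p(44)=75175, p(45)=89134, p(46)=105558, p(47)=124754, p(48)=147273, p(49)=173525, p(50)=204226, p(51)=239943, p(52)=281589, p(53)=329931, p(54)=386155, p(55)=451276, p(56)=526823, p(57)=614154, p(58)=715220, p(59)=831820, p(60)=966467, p(61)=1121505, p(62)=1300156, p(63)=1505499, p(64)=1741630, p(65)=2012558, p(66)=2323520, p(67)=2679689, p(68)=3087735, p(69)=3554345, p(70)=4087968, p(71)=4697205, p(72)=5392783, p(73)=6185689, p(74)=7089500, p(75)=8118264, p(76)=9289091, p(77)=10619863, p(78)=12132164, p(79)=13848650, p(80)=15796476, p(81)=18004327, p(82)=20506255, p(83)=23338469, p(84)=26543660, p(85)=30167357, p(86)=34262962, p(87)=38887673, p(88)=44108109, p(89)=49995925, p(90)=56634173, p(91)=64112359, p(92)=72533807, p(93)=82010177, p(94)=92669720, p(95)=104651419, p(96)=118114304, p(97)=133230930, p(98)=150198136, p(99)=169229875, p(100)=190569292, p(101)=214481126, p(102)=241265379, p(103)=271248950, p(104)=304801365, p(105)=342325709, p(106)=384276336, p(107)=431149389, p(108)=483502844, p(109)=541946240, p(110)=607163746, p(111)=679903203, p(112)=761002156, p(113)=851376628, p(114)=952050665, p(115)=1064144451, p(116)=1188908248, p(117)=1327710076, p(118)=1482074143, p(119)=1653668665, p(120)=1844349560, p(121)=2056148051, p(122)=2291320912, p(123)=2552338241, p(124)=2841940500, p(125)=3163127352, p(126)=3519222692, p(127)=3913864295, p(128)=4351078600, p(129)=4835271870, p(130)=5371315400, p(131)=5964539504, p(132)=6620830889, p(133)=7346629512, p(134)=8149040695.
Final step: p(135) = p(134) + p(133) - p(130) - p(128) + p(123) + p(120) - p(113) - p(109) + p(100) + p(95) - p(84) - p(78) + p(65) + p(58) - p(43) - p(35) + p(18) + p(9)
= 8149040695 + 7346629512 - 5371315400 - 4351078600 + 2552338241 + 1844349560 - 851376628 - 541946240 + 190569292 + 104651419 - 26543660 - 12132164 + 2012558 + 715220 - 63261 - 14883 + 385 + 30
= 9035836076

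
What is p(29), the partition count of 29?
4565

p(n) counts ways to write n as a sum of positive integers (order ignored).
Euler's pentagonal recurrence: p(k) = p(k-1) + p(k-2) - p(k-5) - p(k-7) + p(k-12) + p(k-15) - ... (offsets j(3j∓1)/2, signs ++--, p(0)=1, p(<0)=0).
DP table for k = 0..28: p(0)=1, p(1)=1, p(2)=2, p(3)=3, p(4)=5, p(5)=7, p(6)=11, p(7)=15, p(8)=22, p(9)=30, p(10)=42, p(11)=56, p(12)=77, p(13)=101, p(14)=135, p(15)=176, p(16)=231, p(17)=297, p(18)=385, p(19)=490, p(20)=627, p(21)=792, p(22)=1002, p(23)=1255, p(24)=1575, p(25)=1958, p(26)=2436, p(27)=3010, p(28)=3718.
Final step: p(29) = p(28) + p(27) - p(24) - p(22) + p(17) + p(14) - p(7) - p(3)
= 3718 + 3010 - 1575 - 1002 + 297 + 135 - 15 - 3
= 4565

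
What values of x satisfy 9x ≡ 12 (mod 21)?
x ≡ 6 (mod 7)

gcd(9, 21) = 3, which divides 12, so solutions exist.
Divide through by 3: 3x ≡ 4 (mod 7).
Find 3^(-1) mod 7 by the extended Euclidean algorithm:
7 = 2 × 3 + 1  ⟹  1 = (1)·7 + (-2)·3
So (-2)·3 ≡ 1 (mod 7), i.e. 3^(-1) ≡ -2 ≡ 5 (mod 7).
x ≡ 5 × 4 = 20 ≡ 6 (mod 7).
Check: 9 × 6 = 54 ≡ 12 (mod 21).
x ≡ 6 (mod 7), giving 3 solutions mod 21.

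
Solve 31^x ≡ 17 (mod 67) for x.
14

Baby-step giant-step with step n = ⌈√67⌉ = 9.
Baby steps 31^j mod 67 (j:value) for j=0..8: 0:1, 1:31, 2:23, 3:43, 4:60, 5:51, 6:40, 7:34, 8:49.
Giant-step multiplier: 31^(-9) ≡ 31^(66-9) = 31^57 ≡ 3 (mod 67).
Giant steps γ_i = 17·3^i mod 67: γ_0=17, γ_1=51 (in table at j=5).
x = i·n + j = 1·9 + 5 = 14.
Check: 31^14 ≡ 17 (mod 67).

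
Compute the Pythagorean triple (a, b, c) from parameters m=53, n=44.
(873, 4664, 4745)

Euclid's formula: a = m² - n², b = 2mn, c = m² + n²
m = 53, n = 44
a = 53² - 44² = 2809 - 1936 = 873
b = 2 × 53 × 44 = 4664
c = 53² + 44² = 2809 + 1936 = 4745
Verification: 873² + 4664² = 762129 + 21752896 = 22515025 = 4745² ✓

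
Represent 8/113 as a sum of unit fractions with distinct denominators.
1/15 + 1/243 + 1/68648 + 1/9425027160

Greedy algorithm:
8/113: ceiling(113/8) = 15, use 1/15
7/1695: ceiling(1695/7) = 243, use 1/243
2/137295: ceiling(137295/2) = 68648, use 1/68648
1/9425027160: ceiling(9425027160/1) = 9425027160, use 1/9425027160
Result: 8/113 = 1/15 + 1/243 + 1/68648 + 1/9425027160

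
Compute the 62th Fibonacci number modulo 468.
125

Matrix identity: Q^n = [[F_(n+1), F_n], [F_n, F_(n-1)]] with Q = [[1,1],[1,0]].
n = 62 = 111110₂. Square-and-multiply, entries mod 468:
Q^1 = [[1,1],[1,0]]
Q^3 = (Q^1)²·Q = [[3,2],[2,1]]
Q^7 = (Q^3)²·Q = [[21,13],[13,8]]
Q^15 = (Q^7)²·Q = [[51,142],[142,377]]
Q^31 = (Q^15)²·Q = [[237,301],[301,404]]
Q^62 = (Q^31)² = [[286,125],[125,161]]
F_62 mod 468 = Q^62[0][1] = 125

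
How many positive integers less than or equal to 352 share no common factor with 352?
160

352 = 2^5 × 11
φ(n) = n × ∏(1 - 1/p) for each prime p dividing n
φ(352) = 352 × (1 - 1/2) × (1 - 1/11) = 160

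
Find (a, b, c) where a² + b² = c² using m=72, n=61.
(1463, 8784, 8905)

Euclid's formula: a = m² - n², b = 2mn, c = m² + n²
m = 72, n = 61
a = 72² - 61² = 5184 - 3721 = 1463
b = 2 × 72 × 61 = 8784
c = 72² + 61² = 5184 + 3721 = 8905
Verification: 1463² + 8784² = 2140369 + 77158656 = 79299025 = 8905² ✓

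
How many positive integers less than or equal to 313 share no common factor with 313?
312

313 = 313
φ(n) = n × ∏(1 - 1/p) for each prime p dividing n
φ(313) = 313 × (1 - 1/313) = 312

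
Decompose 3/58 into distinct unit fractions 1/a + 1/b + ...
1/20 + 1/580

Greedy algorithm:
3/58: ceiling(58/3) = 20, use 1/20
1/580: ceiling(580/1) = 580, use 1/580
Result: 3/58 = 1/20 + 1/580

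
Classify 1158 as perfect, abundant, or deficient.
abundant

Proper divisors of 1158: sum = 1 + 2 + 3 + 6 + 193 + 386 + 579 = 1170
Since 1170 > 1158, 1158 is abundant.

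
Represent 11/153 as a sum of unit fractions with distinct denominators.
1/14 + 1/2142

Greedy algorithm:
11/153: ceiling(153/11) = 14, use 1/14
1/2142: ceiling(2142/1) = 2142, use 1/2142
Result: 11/153 = 1/14 + 1/2142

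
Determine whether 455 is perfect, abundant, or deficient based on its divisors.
deficient

Proper divisors of 455: sum = 1 + 5 + 7 + 13 + 35 + 65 + 91 = 217
Since 217 < 455, 455 is deficient.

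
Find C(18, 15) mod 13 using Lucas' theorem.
10

Using Lucas' theorem:
Write n=18 and k=15 in base 13:
n in base 13: [1, 5]
k in base 13: [1, 2]
C(18,15) mod 13 = ∏ C(n_i, k_i) mod 13
Digit binomials (mod 13): C(1,1) = 1; C(5,2) = 10
Product: 1 × 10 = 10 ≡ 10 (mod 13)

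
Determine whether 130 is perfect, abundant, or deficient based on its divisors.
deficient

Proper divisors of 130: sum = 1 + 2 + 5 + 10 + 13 + 26 + 65 = 122
Since 122 < 130, 130 is deficient.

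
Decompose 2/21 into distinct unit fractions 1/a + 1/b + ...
1/11 + 1/231

Greedy algorithm:
2/21: ceiling(21/2) = 11, use 1/11
1/231: ceiling(231/1) = 231, use 1/231
Result: 2/21 = 1/11 + 1/231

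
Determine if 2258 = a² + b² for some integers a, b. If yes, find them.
7² + 47² (a=7, b=47)

Factorization: 2258 = 2 × 1129
By Fermat: n is sum of two squares iff every prime p ≡ 3 (mod 4) appears to even power.
All primes ≡ 3 (mod 4) appear to even power.
Search a = 0, 1, 2, … for 2258 - a² a perfect square: first hit at a = 7: 2258 - 49 = 2209 = 47².
2258 = 7² + 47² = 49 + 2209 ✓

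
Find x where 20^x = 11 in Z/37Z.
30

Baby-step giant-step with step n = ⌈√37⌉ = 7.
Baby steps 20^j mod 37 (j:value) for j=0..6: 0:1, 1:20, 2:30, 3:8, 4:12, 5:18, 6:27.
Giant-step multiplier: 20^(-7) ≡ 20^(36-7) = 20^29 ≡ 32 (mod 37).
Giant steps γ_i = 11·32^i mod 37: γ_0=11, γ_1=19, γ_2=16, γ_3=31, γ_4=30 (in table at j=2).
x = i·n + j = 4·7 + 2 = 30.
Check: 20^30 ≡ 11 (mod 37).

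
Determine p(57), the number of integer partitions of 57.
614154

p(n) counts ways to write n as a sum of positive integers (order ignored).
Euler's pentagonal recurrence: p(k) = p(k-1) + p(k-2) - p(k-5) - p(k-7) + p(k-12) + p(k-15) - ... (offsets j(3j∓1)/2, signs ++--, p(0)=1, p(<0)=0).
DP table for k = 0..56: p(0)=1, p(1)=1, p(2)=2, p(3)=3, p(4)=5, p(5)=7, p(6)=11, p(7)=15, p(8)=22, p(9)=30, p(10)=42, p(11)=56, p(12)=77, p(13)=101, p(14)=135, p(15)=176, p(16)=231, p(17)=297, p(18)=385, p(19)=490, p(20)=627, p(21)=792, p(22)=1002, p(23)=1255, p(24)=1575, p(25)=1958, p(26)=2436, p(27)=3010, p(28)=3718, p(29)=4565, p(30)=5604, p(31)=6842, p(32)=8349, p(33)=10143, p(34)=12310, p(35)=14883, p(36)=17977, p(37)=21637, p(38)=26015, p(39)=31185, p(40)=37338, p(41)=44583, p(42)=53174, p(43)=63261, p(44)=75175, p(45)=89134, p(46)=105558, p(47)=124754, p(48)=147273, p(49)=173525, p(50)=204226, p(51)=239943, p(52)=281589, p(53)=329931, p(54)=386155, p(55)=451276, p(56)=526823.
Final step: p(57) = p(56) + p(55) - p(52) - p(50) + p(45) + p(42) - p(35) - p(31) + p(22) + p(17) - p(6) - p(0)
= 526823 + 451276 - 281589 - 204226 + 89134 + 53174 - 14883 - 6842 + 1002 + 297 - 11 - 1
= 614154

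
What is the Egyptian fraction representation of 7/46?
1/7 + 1/108 + 1/17388

Greedy algorithm:
7/46: ceiling(46/7) = 7, use 1/7
3/322: ceiling(322/3) = 108, use 1/108
1/17388: ceiling(17388/1) = 17388, use 1/17388
Result: 7/46 = 1/7 + 1/108 + 1/17388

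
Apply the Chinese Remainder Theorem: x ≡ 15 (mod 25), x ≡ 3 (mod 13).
315

Using Chinese Remainder Theorem:
M = 25 × 13 = 325
M1 = 13, M2 = 25
y1 = 13^(-1) mod 25 = 2
y2 = 25^(-1) mod 13 = 12
x = (15×13×2 + 3×25×12) mod 325 = 315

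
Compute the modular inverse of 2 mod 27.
14

gcd(2, 27) = 1, so the inverse exists.
Extended Euclidean algorithm on (27, 2):
27 = 13 × 2 + 1  ⟹  1 = (1)·27 + (-13)·2
So (-13)·2 ≡ 1 (mod 27), i.e. 2^(-1) ≡ -13 ≡ 14 (mod 27).
Check: 2 × 14 = 28 ≡ 1 (mod 27)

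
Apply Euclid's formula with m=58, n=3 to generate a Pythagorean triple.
(3355, 348, 3373)

Euclid's formula: a = m² - n², b = 2mn, c = m² + n²
m = 58, n = 3
a = 58² - 3² = 3364 - 9 = 3355
b = 2 × 58 × 3 = 348
c = 58² + 3² = 3364 + 9 = 3373
Verification: 3355² + 348² = 11256025 + 121104 = 11377129 = 3373² ✓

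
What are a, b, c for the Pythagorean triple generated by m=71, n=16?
(4785, 2272, 5297)

Euclid's formula: a = m² - n², b = 2mn, c = m² + n²
m = 71, n = 16
a = 71² - 16² = 5041 - 256 = 4785
b = 2 × 71 × 16 = 2272
c = 71² + 16² = 5041 + 256 = 5297
Verification: 4785² + 2272² = 22896225 + 5161984 = 28058209 = 5297² ✓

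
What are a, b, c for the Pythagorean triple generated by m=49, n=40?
(801, 3920, 4001)

Euclid's formula: a = m² - n², b = 2mn, c = m² + n²
m = 49, n = 40
a = 49² - 40² = 2401 - 1600 = 801
b = 2 × 49 × 40 = 3920
c = 49² + 40² = 2401 + 1600 = 4001
Verification: 801² + 3920² = 641601 + 15366400 = 16008001 = 4001² ✓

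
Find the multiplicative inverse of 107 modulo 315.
53

gcd(107, 315) = 1, so the inverse exists.
Extended Euclidean algorithm on (315, 107):
315 = 2 × 107 + 101  ⟹  101 = (1)·315 + (-2)·107
107 = 1 × 101 + 6  ⟹  6 = (-1)·315 + (3)·107
101 = 16 × 6 + 5  ⟹  5 = (17)·315 + (-50)·107
6 = 1 × 5 + 1  ⟹  1 = (-18)·315 + (53)·107
So (53)·107 ≡ 1 (mod 315), i.e. 107^(-1) ≡ 53 (mod 315).
Check: 107 × 53 = 5671 ≡ 1 (mod 315)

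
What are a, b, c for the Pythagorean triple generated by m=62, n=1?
(3843, 124, 3845)

Euclid's formula: a = m² - n², b = 2mn, c = m² + n²
m = 62, n = 1
a = 62² - 1² = 3844 - 1 = 3843
b = 2 × 62 × 1 = 124
c = 62² + 1² = 3844 + 1 = 3845
Verification: 3843² + 124² = 14768649 + 15376 = 14784025 = 3845² ✓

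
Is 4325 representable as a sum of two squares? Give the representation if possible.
10² + 65² (a=10, b=65)

Factorization: 4325 = 5^2 × 173
By Fermat: n is sum of two squares iff every prime p ≡ 3 (mod 4) appears to even power.
All primes ≡ 3 (mod 4) appear to even power.
Search a = 0, 1, 2, … for 4325 - a² a perfect square: first hit at a = 10: 4325 - 100 = 4225 = 65².
4325 = 10² + 65² = 100 + 4225 ✓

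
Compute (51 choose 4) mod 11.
2

Using Lucas' theorem:
Write n=51 and k=4 in base 11:
n in base 11: [4, 7]
k in base 11: [0, 4]
C(51,4) mod 11 = ∏ C(n_i, k_i) mod 11
Digit binomials (mod 11): C(4,0) = 1; C(7,4) = 35 ≡ 2
Product: 1 × 2 = 2 ≡ 2 (mod 11)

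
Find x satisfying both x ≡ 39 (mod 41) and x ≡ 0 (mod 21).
777

Using Chinese Remainder Theorem:
M = 41 × 21 = 861
M1 = 21, M2 = 41
y1 = 21^(-1) mod 41 = 2
y2 = 41^(-1) mod 21 = 20
x = (39×21×2 + 0×41×20) mod 861 = 777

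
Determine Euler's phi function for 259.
216

259 = 7 × 37
φ(n) = n × ∏(1 - 1/p) for each prime p dividing n
φ(259) = 259 × (1 - 1/7) × (1 - 1/37) = 216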